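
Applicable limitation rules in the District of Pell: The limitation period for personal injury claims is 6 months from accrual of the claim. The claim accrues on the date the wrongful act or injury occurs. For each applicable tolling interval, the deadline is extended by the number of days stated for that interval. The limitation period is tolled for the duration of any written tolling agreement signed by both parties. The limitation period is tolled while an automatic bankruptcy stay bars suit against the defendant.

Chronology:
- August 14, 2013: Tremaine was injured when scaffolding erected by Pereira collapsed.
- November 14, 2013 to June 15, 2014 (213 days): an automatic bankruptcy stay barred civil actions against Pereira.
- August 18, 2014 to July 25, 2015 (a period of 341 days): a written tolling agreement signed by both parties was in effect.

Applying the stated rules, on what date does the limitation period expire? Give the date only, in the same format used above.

The claim accrued on August 14, 2013, when the wrongful act occurred.
The untolled deadline — 6 months after August 14, 2013 — is February 14, 2014.
Because the automatic bankruptcy stay ran from November 14, 2013 to June 15, 2014, the deadline is extended by 213 days to September 15, 2014.
The written tolling agreement from August 18, 2014 to July 25, 2015 tolled the period for 341 days, extending the deadline to August 22, 2015.

August 22, 2015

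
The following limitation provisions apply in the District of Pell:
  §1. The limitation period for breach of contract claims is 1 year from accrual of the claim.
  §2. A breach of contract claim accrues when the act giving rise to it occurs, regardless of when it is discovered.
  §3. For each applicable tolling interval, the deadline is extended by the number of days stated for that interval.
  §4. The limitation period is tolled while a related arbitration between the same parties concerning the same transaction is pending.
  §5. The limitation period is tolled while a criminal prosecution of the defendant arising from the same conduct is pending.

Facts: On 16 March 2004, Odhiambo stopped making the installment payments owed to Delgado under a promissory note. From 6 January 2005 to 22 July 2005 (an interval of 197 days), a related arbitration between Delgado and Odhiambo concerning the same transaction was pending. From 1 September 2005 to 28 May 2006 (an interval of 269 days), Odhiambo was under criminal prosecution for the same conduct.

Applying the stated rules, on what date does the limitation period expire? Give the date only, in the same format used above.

25 June 2006

The claim accrued on 16 March 2004, when the wrongful act occurred.
Adding the 1 year base period to 16 March 2004 gives a deadline of 16 March 2005, before any tolling.
Because the pending related arbitration ran from 6 January 2005 to 22 July 2005, the deadline is extended by 197 days to 29 September 2005.
Because the pending criminal prosecution ran from 1 September 2005 to 28 May 2006, the deadline is extended by 269 days to 25 June 2006.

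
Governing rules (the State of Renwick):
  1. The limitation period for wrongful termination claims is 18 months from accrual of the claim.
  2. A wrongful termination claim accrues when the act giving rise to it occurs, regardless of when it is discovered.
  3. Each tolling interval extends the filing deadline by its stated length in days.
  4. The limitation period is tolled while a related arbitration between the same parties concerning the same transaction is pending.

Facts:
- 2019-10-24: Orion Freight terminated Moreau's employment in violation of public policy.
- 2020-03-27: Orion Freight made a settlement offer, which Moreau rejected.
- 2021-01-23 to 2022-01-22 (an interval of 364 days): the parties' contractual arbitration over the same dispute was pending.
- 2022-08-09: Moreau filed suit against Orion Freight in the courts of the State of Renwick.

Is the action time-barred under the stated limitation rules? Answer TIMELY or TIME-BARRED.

The limitation period began to run on 2019-10-24.
Adding the 18 months base period to 2019-10-24 gives a deadline of 2021-04-24, before any tolling.
Because the pending related arbitration ran from 2021-01-23 to 2022-01-22, the deadline is extended by 364 days to 2022-04-23.
Nothing else in the chronology tolls or restarts the period.
The 2022-08-09 filing falls after the 2022-04-23 deadline; the claim is time-barred.

TIME-BARRED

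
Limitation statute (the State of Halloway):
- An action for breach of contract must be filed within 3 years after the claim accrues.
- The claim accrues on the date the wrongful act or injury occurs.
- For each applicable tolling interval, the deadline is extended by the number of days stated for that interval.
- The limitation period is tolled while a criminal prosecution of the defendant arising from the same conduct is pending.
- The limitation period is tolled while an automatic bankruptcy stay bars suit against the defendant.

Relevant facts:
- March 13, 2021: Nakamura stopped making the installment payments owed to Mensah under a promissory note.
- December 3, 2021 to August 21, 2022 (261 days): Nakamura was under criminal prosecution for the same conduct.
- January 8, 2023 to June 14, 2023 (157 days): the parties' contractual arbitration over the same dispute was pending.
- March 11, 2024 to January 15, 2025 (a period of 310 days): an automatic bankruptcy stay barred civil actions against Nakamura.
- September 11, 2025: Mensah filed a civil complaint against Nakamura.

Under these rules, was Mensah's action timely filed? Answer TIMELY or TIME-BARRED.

The claim accrued on March 13, 2021, the date of the act.
The untolled deadline — 3 years after March 13, 2021 — is March 13, 2024.
Because the pending criminal prosecution ran from December 3, 2021 to August 21, 2022, the deadline is extended by 261 days to November 29, 2024.
The automatic bankruptcy stay from March 11, 2024 to January 15, 2025 tolled the period for 310 days, extending the deadline to October 5, 2025.
No stated provision tolls the period for a pending arbitration, so the interval from January 8, 2023 to June 14, 2023 has no effect on the deadline.
The September 11, 2025 filing precedes the October 5, 2025 deadline; the claim is timely.

TIMELY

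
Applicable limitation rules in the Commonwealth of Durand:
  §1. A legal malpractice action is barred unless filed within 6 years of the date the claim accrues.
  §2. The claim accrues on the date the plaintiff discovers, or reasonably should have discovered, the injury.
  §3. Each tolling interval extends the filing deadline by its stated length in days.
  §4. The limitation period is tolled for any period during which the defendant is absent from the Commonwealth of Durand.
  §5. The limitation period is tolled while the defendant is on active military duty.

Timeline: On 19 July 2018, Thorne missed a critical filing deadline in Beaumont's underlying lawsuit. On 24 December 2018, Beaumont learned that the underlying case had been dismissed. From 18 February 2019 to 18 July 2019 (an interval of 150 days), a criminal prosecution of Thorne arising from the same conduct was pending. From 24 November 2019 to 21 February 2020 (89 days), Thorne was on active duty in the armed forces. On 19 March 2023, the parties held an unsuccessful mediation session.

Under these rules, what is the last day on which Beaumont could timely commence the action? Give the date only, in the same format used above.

23 March 2025

Under the discovery rule, the claim accrued on 24 December 2018, when Beaumont discovered the injury — not on the 19 July 2018 date of the underlying act.
Adding the 6 years base period to 24 December 2018 gives a deadline of 24 December 2024, before any tolling.
The period was tolled for 89 days by the defendant's active military service (24 November 2019 to 21 February 2020), pushing the deadline to 23 March 2025.
Although a criminal prosecution ran from 18 February 2019 to 18 July 2019, the stated rules do not make that a tolling event, so it is disregarded.
None of the other events listed affects the running of the period under the stated rules.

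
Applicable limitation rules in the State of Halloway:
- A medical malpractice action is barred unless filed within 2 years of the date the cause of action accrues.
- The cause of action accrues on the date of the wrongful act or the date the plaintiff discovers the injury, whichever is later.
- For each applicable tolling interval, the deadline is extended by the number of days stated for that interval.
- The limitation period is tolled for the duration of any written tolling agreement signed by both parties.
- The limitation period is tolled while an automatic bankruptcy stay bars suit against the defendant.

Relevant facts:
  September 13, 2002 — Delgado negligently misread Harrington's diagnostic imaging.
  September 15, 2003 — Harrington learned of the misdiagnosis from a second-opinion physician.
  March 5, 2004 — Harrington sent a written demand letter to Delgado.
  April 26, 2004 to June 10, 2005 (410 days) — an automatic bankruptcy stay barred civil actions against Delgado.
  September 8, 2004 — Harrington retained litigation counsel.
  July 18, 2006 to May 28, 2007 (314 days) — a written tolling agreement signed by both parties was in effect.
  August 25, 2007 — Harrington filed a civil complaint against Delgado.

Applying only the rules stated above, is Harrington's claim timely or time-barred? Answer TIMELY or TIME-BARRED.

TIMELY

The claim accrued on September 15, 2003 — the later of the September 13, 2002 act and the September 15, 2003 discovery.
The untolled deadline — 2 years after September 15, 2003 — is September 15, 2005.
The period was tolled for 410 days by the automatic bankruptcy stay (April 26, 2004 to June 10, 2005), pushing the deadline to October 30, 2006.
The written tolling agreement from July 18, 2006 to May 28, 2007 tolled the period for 314 days, extending the deadline to September 9, 2007.
None of the other events listed affects the running of the period under the stated rules.
Harrington filed on August 25, 2007, before the September 9, 2007 deadline, so the action is timely.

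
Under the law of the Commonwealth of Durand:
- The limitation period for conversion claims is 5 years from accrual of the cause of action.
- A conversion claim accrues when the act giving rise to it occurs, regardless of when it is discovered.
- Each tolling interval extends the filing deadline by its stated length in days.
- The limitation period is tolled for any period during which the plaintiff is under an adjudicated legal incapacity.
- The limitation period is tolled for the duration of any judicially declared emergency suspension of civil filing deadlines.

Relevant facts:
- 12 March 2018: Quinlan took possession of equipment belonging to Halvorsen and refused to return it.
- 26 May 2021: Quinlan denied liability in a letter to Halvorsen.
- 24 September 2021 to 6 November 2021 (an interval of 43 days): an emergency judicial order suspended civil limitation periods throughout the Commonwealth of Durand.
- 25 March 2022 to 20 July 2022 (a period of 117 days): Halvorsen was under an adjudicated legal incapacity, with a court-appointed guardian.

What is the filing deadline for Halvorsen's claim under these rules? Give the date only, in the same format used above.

The claim accrued on 12 March 2018, when the wrongful act occurred.
The untolled deadline — 5 years after 12 March 2018 — is 12 March 2023.
Because the emergency suspension of filing deadlines ran from 24 September 2021 to 6 November 2021, the deadline is extended by 43 days to 24 April 2023.
The period was tolled for 117 days by the plaintiff's legal incapacity (25 March 2022 to 20 July 2022), pushing the deadline to 19 August 2023.
The other events in the timeline have no effect on the limitation period under the stated rules.

19 August 2023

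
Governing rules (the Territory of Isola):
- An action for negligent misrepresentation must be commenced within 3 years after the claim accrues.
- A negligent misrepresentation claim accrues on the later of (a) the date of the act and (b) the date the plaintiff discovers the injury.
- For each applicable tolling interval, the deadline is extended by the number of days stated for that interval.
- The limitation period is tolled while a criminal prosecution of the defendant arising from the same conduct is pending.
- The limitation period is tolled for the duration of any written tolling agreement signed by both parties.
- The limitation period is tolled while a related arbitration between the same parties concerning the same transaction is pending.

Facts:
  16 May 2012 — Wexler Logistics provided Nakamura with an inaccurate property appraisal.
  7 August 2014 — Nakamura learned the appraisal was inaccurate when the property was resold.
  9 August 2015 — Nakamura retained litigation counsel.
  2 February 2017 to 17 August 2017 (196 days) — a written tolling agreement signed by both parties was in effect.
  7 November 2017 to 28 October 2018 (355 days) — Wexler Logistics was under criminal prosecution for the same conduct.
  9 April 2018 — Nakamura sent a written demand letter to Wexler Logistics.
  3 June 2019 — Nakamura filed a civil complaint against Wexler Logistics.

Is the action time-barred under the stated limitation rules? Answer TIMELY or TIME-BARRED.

TIME-BARRED

Taking the later of the act (16 May 2012) and discovery (7 August 2014), the claim accrued on 7 August 2014.
3 years from 7 August 2014 is 7 August 2017.
The period was tolled for 196 days by the written tolling agreement (2 February 2017 to 17 August 2017), pushing the deadline to 19 February 2018.
The period was tolled for 355 days by the pending criminal prosecution (7 November 2017 to 28 October 2018), pushing the deadline to 9 February 2019.
Nothing else in the chronology tolls or restarts the period.
Nakamura filed on 3 June 2019, after the 9 February 2019 deadline, so the action is time-barred.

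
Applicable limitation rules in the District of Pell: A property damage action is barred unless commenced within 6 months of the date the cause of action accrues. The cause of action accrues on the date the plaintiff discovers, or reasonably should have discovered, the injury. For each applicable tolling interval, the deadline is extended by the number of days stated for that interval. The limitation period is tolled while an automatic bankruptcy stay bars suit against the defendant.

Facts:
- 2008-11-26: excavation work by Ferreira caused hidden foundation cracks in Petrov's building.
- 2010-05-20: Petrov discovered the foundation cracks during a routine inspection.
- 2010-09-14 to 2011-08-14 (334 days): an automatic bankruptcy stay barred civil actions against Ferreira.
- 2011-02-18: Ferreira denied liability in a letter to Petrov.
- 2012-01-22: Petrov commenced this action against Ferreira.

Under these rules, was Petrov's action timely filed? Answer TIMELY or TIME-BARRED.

TIME-BARRED

Accrual is tied to discovery, so the period began on 2010-05-20 rather than on 2008-11-26 when the act occurred.
6 months from 2010-05-20 is 2010-11-20.
The period was tolled for 334 days by the automatic bankruptcy stay (2010-09-14 to 2011-08-14), pushing the deadline to 2011-10-20.
None of the other events listed affects the running of the period under the stated rules.
The 2012-01-22 filing falls after the 2011-10-20 deadline; the claim is time-barred.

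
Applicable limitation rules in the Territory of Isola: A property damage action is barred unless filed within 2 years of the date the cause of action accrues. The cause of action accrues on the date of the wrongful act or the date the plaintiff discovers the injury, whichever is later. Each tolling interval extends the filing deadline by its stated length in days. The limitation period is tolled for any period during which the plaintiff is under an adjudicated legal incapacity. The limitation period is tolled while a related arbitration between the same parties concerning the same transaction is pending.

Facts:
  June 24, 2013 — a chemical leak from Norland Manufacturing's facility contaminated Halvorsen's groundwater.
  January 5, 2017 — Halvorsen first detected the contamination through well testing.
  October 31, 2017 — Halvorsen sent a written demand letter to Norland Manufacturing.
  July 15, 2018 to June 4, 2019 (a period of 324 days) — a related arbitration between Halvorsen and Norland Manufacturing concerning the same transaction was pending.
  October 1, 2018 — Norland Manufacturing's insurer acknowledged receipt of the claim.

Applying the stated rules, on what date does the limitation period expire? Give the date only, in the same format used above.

November 25, 2019

Because discovery on January 5, 2017 post-dates the June 24, 2013 act, accrual under the later-of rule falls on January 5, 2017.
The untolled deadline — 2 years after January 5, 2017 — is January 5, 2019.
Because the pending related arbitration ran from July 15, 2018 to June 4, 2019, the deadline is extended by 324 days to November 25, 2019.
The other events in the timeline have no effect on the limitation period under the stated rules.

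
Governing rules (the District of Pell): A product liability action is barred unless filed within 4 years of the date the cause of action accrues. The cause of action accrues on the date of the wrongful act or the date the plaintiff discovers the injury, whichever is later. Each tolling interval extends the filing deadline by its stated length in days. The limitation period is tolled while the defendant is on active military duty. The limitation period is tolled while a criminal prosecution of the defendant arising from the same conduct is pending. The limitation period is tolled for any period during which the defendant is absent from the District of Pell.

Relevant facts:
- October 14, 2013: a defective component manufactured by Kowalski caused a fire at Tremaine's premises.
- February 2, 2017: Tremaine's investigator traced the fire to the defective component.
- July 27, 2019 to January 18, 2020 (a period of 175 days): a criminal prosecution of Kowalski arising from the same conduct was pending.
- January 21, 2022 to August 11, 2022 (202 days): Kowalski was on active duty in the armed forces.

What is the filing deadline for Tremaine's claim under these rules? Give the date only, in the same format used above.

Taking the later of the act (October 14, 2013) and discovery (February 2, 2017), the claim accrued on February 2, 2017.
Adding the 4 years base period to February 2, 2017 gives a deadline of February 2, 2021, before any tolling.
The period was tolled for 175 days by the pending criminal prosecution (July 27, 2019 to January 18, 2020), pushing the deadline to July 27, 2021.
The defendant's active military service from January 21, 2022 to August 11, 2022 began after the period had already run on July 27, 2021, so it has no tolling effect.

July 27, 2021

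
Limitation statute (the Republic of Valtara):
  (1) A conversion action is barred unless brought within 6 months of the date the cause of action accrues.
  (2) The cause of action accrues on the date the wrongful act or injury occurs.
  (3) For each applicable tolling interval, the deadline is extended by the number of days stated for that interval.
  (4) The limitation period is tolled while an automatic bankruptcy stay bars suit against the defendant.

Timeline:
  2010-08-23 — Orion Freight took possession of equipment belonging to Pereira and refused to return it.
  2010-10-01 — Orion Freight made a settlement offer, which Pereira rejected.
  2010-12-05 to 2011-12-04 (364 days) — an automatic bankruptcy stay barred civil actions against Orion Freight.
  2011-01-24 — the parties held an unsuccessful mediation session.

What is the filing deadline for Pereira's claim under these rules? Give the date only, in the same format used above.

The limitation period began to run on 2010-08-23.
Adding the 6 months base period to 2010-08-23 gives a deadline of 2011-02-23, before any tolling.
The period was tolled for 364 days by the automatic bankruptcy stay (2010-12-05 to 2011-12-04), pushing the deadline to 2012-02-22.
Nothing else in the chronology tolls or restarts the period.

2012-02-22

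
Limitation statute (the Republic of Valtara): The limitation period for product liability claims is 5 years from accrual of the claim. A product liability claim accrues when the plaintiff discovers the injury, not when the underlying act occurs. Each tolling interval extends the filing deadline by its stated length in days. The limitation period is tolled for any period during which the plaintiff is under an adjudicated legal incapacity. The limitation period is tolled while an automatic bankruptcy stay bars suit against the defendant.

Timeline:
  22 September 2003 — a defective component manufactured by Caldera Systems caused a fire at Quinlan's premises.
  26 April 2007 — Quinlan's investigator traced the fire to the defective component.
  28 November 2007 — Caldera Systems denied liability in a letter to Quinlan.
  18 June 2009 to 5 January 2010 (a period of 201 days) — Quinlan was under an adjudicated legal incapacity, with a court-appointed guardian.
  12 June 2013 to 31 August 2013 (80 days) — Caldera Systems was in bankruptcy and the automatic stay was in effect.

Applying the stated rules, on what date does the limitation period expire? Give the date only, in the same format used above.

Under the discovery rule, the claim accrued on 26 April 2007, when Quinlan discovered the injury — not on the 22 September 2003 date of the underlying act.
5 years from 26 April 2007 is 26 April 2012.
The plaintiff's legal incapacity from 18 June 2009 to 5 January 2010 tolled the period for 201 days, extending the deadline to 13 November 2012.
The automatic bankruptcy stay from 12 June 2013 to 31 August 2013 began after the period had already run on 13 November 2012, so it has no tolling effect.
None of the other events listed affects the running of the period under the stated rules.

13 November 2012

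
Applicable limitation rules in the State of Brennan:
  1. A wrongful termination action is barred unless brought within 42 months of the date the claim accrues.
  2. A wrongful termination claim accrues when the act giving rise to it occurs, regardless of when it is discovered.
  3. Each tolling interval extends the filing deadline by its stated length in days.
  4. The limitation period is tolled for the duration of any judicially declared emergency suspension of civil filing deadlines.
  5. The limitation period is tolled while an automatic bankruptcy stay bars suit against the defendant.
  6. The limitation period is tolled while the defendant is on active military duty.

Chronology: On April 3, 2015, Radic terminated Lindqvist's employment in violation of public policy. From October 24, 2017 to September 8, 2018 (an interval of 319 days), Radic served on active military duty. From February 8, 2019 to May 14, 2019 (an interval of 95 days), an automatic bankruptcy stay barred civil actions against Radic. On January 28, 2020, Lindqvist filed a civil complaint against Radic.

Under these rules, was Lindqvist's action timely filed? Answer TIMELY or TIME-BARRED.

The claim accrued on April 3, 2015, when the wrongful act occurred.
The untolled deadline — 42 months after April 3, 2015 — is October 3, 2018.
Because the defendant's active military service ran from October 24, 2017 to September 8, 2018, the deadline is extended by 319 days to August 18, 2019.
Because the automatic bankruptcy stay ran from February 8, 2019 to May 14, 2019, the deadline is extended by 95 days to November 21, 2019.
Lindqvist filed on January 28, 2020, after the November 21, 2019 deadline, so the action is time-barred.

TIME-BARRED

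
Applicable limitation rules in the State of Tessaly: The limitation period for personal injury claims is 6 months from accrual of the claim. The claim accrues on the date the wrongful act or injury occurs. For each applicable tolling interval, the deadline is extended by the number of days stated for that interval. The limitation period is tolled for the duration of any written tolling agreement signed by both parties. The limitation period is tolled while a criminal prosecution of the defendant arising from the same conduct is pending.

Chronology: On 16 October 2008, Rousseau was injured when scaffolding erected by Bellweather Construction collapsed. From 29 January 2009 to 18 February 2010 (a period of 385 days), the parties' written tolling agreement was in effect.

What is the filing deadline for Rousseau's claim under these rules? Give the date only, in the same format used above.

6 May 2010

The claim accrued on 16 October 2008, the date of the act.
The untolled deadline — 6 months after 16 October 2008 — is 16 April 2009.
Because the written tolling agreement ran from 29 January 2009 to 18 February 2010, the deadline is extended by 385 days to 6 May 2010.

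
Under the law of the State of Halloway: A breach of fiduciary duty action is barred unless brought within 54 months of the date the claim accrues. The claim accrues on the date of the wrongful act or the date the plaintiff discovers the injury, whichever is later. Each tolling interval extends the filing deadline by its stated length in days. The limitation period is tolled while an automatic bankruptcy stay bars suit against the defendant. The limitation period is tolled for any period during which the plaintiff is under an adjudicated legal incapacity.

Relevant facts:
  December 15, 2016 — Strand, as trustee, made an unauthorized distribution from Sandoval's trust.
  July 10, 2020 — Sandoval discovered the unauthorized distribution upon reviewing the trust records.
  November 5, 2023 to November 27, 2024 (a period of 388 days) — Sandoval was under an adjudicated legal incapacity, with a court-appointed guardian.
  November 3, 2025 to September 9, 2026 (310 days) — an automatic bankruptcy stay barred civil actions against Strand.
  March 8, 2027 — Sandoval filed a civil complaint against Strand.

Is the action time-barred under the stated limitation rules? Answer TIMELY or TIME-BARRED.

Taking the later of the act (December 15, 2016) and discovery (July 10, 2020), the claim accrued on July 10, 2020.
The untolled deadline — 54 months after July 10, 2020 — is January 10, 2025.
The plaintiff's legal incapacity from November 5, 2023 to November 27, 2024 tolled the period for 388 days, extending the deadline to February 2, 2026.
The automatic bankruptcy stay from November 3, 2025 to September 9, 2026 tolled the period for 310 days, extending the deadline to December 9, 2026.
Sandoval filed on March 8, 2027, after the December 9, 2026 deadline, so the action is time-barred.

TIME-BARRED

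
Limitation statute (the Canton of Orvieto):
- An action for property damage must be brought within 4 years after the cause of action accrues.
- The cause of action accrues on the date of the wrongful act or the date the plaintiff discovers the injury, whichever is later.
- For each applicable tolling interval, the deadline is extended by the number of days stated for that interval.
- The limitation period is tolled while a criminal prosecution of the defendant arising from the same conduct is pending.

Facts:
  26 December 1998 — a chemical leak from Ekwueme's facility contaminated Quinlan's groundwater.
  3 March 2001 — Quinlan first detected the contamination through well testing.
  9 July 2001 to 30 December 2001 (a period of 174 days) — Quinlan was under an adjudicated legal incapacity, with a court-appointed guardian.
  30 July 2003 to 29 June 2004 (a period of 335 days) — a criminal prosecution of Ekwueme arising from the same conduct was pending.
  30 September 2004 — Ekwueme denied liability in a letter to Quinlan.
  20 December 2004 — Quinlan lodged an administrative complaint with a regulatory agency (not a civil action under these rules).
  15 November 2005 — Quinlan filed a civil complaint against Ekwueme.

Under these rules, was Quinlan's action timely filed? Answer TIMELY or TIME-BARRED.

TIMELY

Because discovery on 3 March 2001 post-dates the 26 December 1998 act, accrual under the later-of rule falls on 3 March 2001.
4 years from 3 March 2001 is 3 March 2005.
The pending criminal prosecution from 30 July 2003 to 29 June 2004 tolled the period for 335 days, extending the deadline to 1 February 2006.
Although the plaintiff's incapacity ran from 9 July 2001 to 30 December 2001, the stated rules do not make that a tolling event, so it is disregarded.
Nothing else in the chronology tolls or restarts the period.
Filing on 15 November 2005 beat the 1 February 2006 deadline — the action is timely.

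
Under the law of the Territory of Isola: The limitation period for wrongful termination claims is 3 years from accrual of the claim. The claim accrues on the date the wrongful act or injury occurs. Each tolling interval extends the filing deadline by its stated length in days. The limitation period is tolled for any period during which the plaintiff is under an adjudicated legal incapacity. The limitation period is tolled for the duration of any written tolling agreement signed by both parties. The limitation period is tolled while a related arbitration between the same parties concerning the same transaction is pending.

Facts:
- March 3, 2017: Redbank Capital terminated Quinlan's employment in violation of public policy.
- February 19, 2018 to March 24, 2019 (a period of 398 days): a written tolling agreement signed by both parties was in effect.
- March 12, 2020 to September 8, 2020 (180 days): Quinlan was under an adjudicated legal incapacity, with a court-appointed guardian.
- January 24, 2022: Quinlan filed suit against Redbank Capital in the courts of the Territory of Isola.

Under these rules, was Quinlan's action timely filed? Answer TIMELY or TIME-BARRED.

TIME-BARRED

The claim accrued on March 3, 2017, the date of the act.
Adding the 3 years base period to March 3, 2017 gives a deadline of March 3, 2020, before any tolling.
The period was tolled for 398 days by the written tolling agreement (February 19, 2018 to March 24, 2019), pushing the deadline to April 5, 2021.
Because the plaintiff's legal incapacity ran from March 12, 2020 to September 8, 2020, the deadline is extended by 180 days to October 2, 2021.
The January 24, 2022 filing falls after the October 2, 2021 deadline; the claim is time-barred.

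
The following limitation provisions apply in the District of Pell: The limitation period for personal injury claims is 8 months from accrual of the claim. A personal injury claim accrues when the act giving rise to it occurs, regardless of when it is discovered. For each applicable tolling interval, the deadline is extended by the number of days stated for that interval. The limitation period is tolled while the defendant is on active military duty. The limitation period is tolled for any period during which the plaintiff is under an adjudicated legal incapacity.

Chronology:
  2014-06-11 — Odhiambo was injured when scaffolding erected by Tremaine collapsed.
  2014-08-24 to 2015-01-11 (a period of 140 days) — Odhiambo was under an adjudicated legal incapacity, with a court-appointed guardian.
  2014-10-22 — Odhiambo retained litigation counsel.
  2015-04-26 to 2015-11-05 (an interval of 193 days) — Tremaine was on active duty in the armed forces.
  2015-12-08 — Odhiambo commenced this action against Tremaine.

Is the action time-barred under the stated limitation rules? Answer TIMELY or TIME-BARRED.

TIMELY

The claim accrued on 2014-06-11, the date of the act.
The untolled deadline — 8 months after 2014-06-11 — is 2015-02-11.
The plaintiff's legal incapacity from 2014-08-24 to 2015-01-11 tolled the period for 140 days, extending the deadline to 2015-07-01.
The defendant's active military service from 2015-04-26 to 2015-11-05 tolled the period for 193 days, extending the deadline to 2016-01-10.
Nothing else in the chronology tolls or restarts the period.
Odhiambo filed on 2015-12-08, before the 2016-01-10 deadline, so the action is timely.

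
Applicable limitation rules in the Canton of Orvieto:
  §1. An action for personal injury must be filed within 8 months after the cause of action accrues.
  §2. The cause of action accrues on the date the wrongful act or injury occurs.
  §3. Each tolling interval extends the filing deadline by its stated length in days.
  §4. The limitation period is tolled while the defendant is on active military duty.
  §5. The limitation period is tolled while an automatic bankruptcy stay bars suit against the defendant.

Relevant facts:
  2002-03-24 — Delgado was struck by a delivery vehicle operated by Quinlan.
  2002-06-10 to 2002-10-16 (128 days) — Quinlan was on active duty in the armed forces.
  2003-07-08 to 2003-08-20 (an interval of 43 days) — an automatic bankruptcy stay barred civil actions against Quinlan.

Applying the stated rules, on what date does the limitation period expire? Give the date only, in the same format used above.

2003-04-01

The claim accrued on 2002-03-24, when the wrongful act occurred.
The untolled deadline — 8 months after 2002-03-24 — is 2002-11-24.
Because the defendant's active military service ran from 2002-06-10 to 2002-10-16, the deadline is extended by 128 days to 2003-04-01.
The automatic bankruptcy stay starting 2003-07-08 came too late — the period had run on 2003-04-01 — and so does not extend the deadline.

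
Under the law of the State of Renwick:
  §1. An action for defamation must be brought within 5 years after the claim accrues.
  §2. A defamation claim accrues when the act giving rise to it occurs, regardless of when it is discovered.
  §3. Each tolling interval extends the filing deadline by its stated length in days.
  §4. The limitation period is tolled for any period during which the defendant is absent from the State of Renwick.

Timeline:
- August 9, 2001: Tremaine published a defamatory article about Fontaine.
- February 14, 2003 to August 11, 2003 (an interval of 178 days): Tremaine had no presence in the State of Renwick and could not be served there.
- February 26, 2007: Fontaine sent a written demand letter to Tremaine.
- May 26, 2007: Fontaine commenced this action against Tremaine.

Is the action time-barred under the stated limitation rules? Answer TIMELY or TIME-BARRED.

TIME-BARRED

The limitation period began to run on August 9, 2001.
Adding the 5 years base period to August 9, 2001 gives a deadline of August 9, 2006, before any tolling.
The period was tolled for 178 days by the defendant's absence from the jurisdiction (February 14, 2003 to August 11, 2003), pushing the deadline to February 3, 2007.
None of the other events listed affects the running of the period under the stated rules.
The May 26, 2007 filing falls after the February 3, 2007 deadline; the claim is time-barred.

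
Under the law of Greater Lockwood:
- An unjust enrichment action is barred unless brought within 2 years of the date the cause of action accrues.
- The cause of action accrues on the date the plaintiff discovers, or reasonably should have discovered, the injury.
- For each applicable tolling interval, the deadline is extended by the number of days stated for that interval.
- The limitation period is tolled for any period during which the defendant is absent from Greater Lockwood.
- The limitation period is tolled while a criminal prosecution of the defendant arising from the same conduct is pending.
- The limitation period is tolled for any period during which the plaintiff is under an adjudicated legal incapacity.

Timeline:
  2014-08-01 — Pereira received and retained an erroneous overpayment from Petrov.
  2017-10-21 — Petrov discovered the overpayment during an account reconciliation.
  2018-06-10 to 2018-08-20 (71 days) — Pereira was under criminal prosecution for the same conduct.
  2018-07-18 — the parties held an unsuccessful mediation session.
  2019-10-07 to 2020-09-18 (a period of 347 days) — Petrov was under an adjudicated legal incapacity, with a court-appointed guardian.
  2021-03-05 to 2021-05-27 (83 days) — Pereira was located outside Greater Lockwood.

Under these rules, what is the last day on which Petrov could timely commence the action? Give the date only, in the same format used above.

Accrual is tied to discovery, so the period began on 2017-10-21 rather than on 2014-08-01 when the act occurred.
2 years from 2017-10-21 is 2019-10-21.
The period was tolled for 71 days by the pending criminal prosecution (2018-06-10 to 2018-08-20), pushing the deadline to 2019-12-31.
The period was tolled for 347 days by the plaintiff's legal incapacity (2019-10-07 to 2020-09-18), pushing the deadline to 2020-12-12.
By the time the defendant's absence from the jurisdiction began on 2021-03-05, the limitation period had already expired on 2020-12-12; that interval cannot revive it.
Nothing else in the chronology tolls or restarts the period.

2020-12-12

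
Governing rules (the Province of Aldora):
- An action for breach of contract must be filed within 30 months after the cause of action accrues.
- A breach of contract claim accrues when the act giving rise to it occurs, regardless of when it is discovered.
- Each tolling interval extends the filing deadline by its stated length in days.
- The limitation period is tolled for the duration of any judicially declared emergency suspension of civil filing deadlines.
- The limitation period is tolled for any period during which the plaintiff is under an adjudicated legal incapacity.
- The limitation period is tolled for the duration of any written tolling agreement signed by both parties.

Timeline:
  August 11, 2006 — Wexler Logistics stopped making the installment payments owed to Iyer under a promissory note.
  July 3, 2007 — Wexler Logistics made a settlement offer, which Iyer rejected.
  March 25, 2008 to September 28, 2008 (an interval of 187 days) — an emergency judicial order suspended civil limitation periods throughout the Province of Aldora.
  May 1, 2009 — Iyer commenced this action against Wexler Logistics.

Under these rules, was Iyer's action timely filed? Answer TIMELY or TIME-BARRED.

The limitation period began to run on August 11, 2006.
The untolled deadline — 30 months after August 11, 2006 — is February 11, 2009.
The period was tolled for 187 days by the emergency suspension of filing deadlines (March 25, 2008 to September 28, 2008), pushing the deadline to August 17, 2009.
None of the other events listed affects the running of the period under the stated rules.
Filing on May 1, 2009 beat the August 17, 2009 deadline — the action is timely.

TIMELY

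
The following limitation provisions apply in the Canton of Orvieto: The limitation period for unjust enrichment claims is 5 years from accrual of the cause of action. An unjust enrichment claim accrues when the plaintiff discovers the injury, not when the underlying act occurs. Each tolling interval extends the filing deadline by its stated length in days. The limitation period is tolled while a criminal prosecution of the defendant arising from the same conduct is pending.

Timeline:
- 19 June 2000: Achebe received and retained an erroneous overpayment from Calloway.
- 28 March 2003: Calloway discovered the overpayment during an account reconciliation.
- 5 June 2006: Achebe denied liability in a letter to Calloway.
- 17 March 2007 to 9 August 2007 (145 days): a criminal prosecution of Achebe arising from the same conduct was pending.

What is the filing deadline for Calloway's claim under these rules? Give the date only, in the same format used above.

Accrual is tied to discovery, so the period began on 28 March 2003 rather than on 19 June 2000 when the act occurred.
The untolled deadline — 5 years after 28 March 2003 — is 28 March 2008.
The pending criminal prosecution from 17 March 2007 to 9 August 2007 tolled the period for 145 days, extending the deadline to 20 August 2008.
None of the other events listed affects the running of the period under the stated rules.

20 August 2008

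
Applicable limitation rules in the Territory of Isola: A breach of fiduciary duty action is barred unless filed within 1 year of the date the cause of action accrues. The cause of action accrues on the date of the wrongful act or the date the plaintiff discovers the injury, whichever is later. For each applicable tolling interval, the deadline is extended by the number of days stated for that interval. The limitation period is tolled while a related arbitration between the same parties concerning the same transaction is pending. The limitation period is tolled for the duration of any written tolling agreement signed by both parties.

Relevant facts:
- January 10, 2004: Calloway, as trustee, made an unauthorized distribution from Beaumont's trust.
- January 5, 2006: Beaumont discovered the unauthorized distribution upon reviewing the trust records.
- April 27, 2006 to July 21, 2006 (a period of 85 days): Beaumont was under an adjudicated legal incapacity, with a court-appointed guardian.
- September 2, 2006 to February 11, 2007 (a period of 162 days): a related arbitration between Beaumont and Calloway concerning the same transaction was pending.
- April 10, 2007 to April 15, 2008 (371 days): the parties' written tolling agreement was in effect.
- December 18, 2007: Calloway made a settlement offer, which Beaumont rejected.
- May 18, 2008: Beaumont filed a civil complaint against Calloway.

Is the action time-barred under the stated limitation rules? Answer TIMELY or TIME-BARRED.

TIMELY

The claim accrued on January 5, 2006 — the later of the January 10, 2004 act and the January 5, 2006 discovery.
The untolled deadline — 1 year after January 5, 2006 — is January 5, 2007.
The pending related arbitration from September 2, 2006 to February 11, 2007 tolled the period for 162 days, extending the deadline to June 16, 2007.
Because the written tolling agreement ran from April 10, 2007 to April 15, 2008, the deadline is extended by 371 days to June 21, 2008.
Although the plaintiff's incapacity ran from April 27, 2006 to July 21, 2006, the stated rules do not make that a tolling event, so it is disregarded.
Nothing else in the chronology tolls or restarts the period.
Filing on May 18, 2008 beat the June 21, 2008 deadline — the action is timely.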